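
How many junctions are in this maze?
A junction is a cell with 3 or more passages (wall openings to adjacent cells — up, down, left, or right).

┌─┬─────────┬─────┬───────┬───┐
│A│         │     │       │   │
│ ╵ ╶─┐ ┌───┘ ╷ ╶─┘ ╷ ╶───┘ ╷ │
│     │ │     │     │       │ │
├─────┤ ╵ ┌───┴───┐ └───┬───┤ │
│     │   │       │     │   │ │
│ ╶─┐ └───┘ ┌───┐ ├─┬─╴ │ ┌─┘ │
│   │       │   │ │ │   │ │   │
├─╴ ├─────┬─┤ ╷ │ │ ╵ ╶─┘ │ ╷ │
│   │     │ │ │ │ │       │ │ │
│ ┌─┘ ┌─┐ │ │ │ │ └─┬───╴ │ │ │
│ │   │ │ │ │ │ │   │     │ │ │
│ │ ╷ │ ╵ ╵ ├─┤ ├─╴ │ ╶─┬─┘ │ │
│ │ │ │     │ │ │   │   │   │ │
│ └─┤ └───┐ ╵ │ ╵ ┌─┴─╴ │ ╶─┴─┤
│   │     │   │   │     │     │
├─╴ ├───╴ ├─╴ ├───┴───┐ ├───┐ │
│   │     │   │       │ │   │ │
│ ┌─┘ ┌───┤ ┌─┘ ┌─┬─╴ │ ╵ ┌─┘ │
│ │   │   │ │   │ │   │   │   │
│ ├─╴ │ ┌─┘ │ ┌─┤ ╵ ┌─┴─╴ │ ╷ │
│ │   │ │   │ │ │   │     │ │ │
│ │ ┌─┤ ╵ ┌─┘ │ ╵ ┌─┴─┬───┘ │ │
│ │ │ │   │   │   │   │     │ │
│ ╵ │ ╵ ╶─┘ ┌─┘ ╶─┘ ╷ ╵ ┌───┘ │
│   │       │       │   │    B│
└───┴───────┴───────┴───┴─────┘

Checking each cell for number of passages:

Junctions found (3+ passages):
  (0, 3): 3 passages
  (0, 7): 3 passages
  (0, 10): 3 passages
  (1, 1): 3 passages
  (1, 9): 3 passages
  (3, 14): 3 passages
  (4, 10): 3 passages
  (4, 12): 3 passages
  (5, 2): 3 passages
  (6, 4): 3 passages
  (6, 5): 3 passages
  (7, 6): 3 passages
  (7, 11): 3 passages
  (9, 2): 3 passages
  (9, 12): 3 passages
  (9, 14): 3 passages
  (10, 8): 3 passages
  (11, 3): 3 passages
  (11, 7): 3 passages
  (12, 3): 3 passages
  (12, 7): 3 passages
Total junctions: 21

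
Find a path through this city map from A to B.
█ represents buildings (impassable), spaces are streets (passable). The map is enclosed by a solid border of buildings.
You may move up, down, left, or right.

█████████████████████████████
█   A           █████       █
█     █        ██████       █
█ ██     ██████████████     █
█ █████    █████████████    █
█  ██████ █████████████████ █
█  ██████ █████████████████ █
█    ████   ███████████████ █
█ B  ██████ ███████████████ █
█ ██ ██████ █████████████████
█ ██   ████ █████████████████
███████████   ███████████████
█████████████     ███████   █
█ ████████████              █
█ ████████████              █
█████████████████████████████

Finding the shortest path from A to B:
Movement: cardinal only
Path length: 11 steps
Directions: down → left → left → left → down → down → down → down → down → down → right

Solution:

█████████████████████████████
█   A           █████       █
█↓←←↲ █        ██████       █
█↓██     ██████████████     █
█↓█████    █████████████    █
█↓ ██████ █████████████████ █
█↓ ██████ █████████████████ █
█↓   ████   ███████████████ █
█↳B  ██████ ███████████████ █
█ ██ ██████ █████████████████
█ ██   ████ █████████████████
███████████   ███████████████
█████████████     ███████   █
█ ████████████              █
█ ████████████              █
█████████████████████████████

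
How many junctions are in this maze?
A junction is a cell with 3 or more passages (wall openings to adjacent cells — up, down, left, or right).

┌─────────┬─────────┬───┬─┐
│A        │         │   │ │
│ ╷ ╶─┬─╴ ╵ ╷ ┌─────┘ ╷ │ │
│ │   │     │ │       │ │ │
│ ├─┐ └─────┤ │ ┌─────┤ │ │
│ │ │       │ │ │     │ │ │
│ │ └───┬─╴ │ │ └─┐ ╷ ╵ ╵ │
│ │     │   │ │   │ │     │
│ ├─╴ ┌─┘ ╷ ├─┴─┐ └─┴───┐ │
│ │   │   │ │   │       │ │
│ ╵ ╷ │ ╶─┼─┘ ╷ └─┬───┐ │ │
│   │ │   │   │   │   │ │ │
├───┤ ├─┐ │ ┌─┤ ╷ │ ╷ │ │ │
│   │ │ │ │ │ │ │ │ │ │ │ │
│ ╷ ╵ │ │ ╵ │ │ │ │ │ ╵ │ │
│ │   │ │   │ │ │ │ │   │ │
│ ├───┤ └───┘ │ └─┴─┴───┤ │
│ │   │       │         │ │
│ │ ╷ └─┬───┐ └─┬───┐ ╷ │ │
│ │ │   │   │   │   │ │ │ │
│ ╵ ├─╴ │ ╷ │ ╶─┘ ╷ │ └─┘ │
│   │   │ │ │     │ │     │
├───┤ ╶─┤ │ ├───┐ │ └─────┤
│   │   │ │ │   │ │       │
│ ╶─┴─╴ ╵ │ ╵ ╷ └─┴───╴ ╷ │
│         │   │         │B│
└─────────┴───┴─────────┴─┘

Checking each cell for number of passages:

Junctions found (3+ passages):
  (0, 1): 3 passages
  (0, 6): 3 passages
  (1, 4): 3 passages
  (2, 9): 3 passages
  (3, 2): 3 passages
  (3, 5): 3 passages
  (3, 11): 3 passages
  (3, 12): 3 passages
  (4, 2): 3 passages
  (5, 7): 3 passages
  (8, 6): 3 passages
  (8, 10): 3 passages
  (9, 6): 3 passages
  (10, 8): 3 passages
  (11, 11): 3 passages
  (12, 3): 3 passages
Total junctions: 16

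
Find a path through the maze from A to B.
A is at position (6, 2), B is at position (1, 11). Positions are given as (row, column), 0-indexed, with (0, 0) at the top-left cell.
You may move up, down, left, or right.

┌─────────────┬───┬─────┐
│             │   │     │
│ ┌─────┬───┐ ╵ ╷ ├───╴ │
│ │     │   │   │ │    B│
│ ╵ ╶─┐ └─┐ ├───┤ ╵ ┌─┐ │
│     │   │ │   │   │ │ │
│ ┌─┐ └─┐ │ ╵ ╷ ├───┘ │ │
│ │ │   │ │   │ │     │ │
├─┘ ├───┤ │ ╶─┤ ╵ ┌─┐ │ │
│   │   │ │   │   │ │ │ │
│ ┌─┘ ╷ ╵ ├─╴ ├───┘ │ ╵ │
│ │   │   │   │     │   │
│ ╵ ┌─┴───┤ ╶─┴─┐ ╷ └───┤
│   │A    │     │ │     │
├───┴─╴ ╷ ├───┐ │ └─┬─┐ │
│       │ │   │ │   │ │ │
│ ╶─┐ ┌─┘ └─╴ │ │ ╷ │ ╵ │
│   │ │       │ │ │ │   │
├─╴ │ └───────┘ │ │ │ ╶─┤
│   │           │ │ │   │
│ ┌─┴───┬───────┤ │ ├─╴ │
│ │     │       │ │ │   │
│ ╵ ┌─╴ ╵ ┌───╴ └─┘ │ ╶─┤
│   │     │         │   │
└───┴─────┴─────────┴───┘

Finding the shortest path from (6, 2) to (1, 11):
Path length: 36 steps
Directions: right → down → left → down → down → right → right → right → right → right → up → up → up → left → left → up → right → up → left → up → right → up → right → down → down → right → up → right → right → down → down → right → up → up → up → up

Solution:

┌─────────────┬───┬─────┐
│             │   │     │
│ ┌─────┬───┐ ╵ ╷ ├───╴ │
│ │     │   │   │ │    B│
│ ╵ ╶─┐ └─┐ ├───┤ ╵ ┌─┐ │
│     │   │ │↱ ↓│   │ │↑│
│ ┌─┐ └─┐ │ ╵ ╷ ├───┘ │ │
│ │ │   │ │↱ ↑│↓│↱ → ↓│↑│
├─┘ ├───┤ │ ╶─┤ ╵ ┌─┐ │ │
│   │   │ │↑ ↰│↳ ↑│ │↓│↑│
│ ┌─┘ ╷ ╵ ├─╴ ├───┘ │ ╵ │
│ │   │   │↱ ↑│     │↳ ↑│
│ ╵ ┌─┴───┤ ╶─┴─┐ ╷ └───┤
│   │A ↓  │↑ ← ↰│ │     │
├───┴─╴ ╷ ├───┐ │ └─┬─┐ │
│    ↓ ↲│ │   │↑│   │ │ │
│ ╶─┐ ┌─┘ └─╴ │ │ ╷ │ ╵ │
│   │↓│       │↑│ │ │   │
├─╴ │ └───────┘ │ │ │ ╶─┤
│   │↳ → → → → ↑│ │ │   │
│ ┌─┴───┬───────┤ │ ├─╴ │
│ │     │       │ │ │   │
│ ╵ ┌─╴ ╵ ┌───╴ └─┘ │ ╶─┤
│   │     │         │   │
└───┴─────┴─────────┴───┘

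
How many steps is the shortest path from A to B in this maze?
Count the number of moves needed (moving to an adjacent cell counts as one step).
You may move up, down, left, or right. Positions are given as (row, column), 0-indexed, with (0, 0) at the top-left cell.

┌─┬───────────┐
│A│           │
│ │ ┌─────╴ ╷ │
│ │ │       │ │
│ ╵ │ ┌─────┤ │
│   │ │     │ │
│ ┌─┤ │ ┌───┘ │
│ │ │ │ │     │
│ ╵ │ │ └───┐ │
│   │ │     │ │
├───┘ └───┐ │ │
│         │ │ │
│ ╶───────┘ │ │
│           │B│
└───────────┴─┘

Using BFS to find shortest path:
Start: (0, 0), End: (6, 6)
Path found:
(0,0) → (1,0) → (2,0) → (2,1) → (1,1) → (0,1) → (0,2) → (0,3) → (0,4) → (0,5) → (0,6) → (1,6) → (2,6) → (3,6) → (4,6) → (5,6) → (6,6)
Number of steps: 16

Solution:

┌─┬───────────┐
│A│↱ → → → → ↓│
│ │ ┌─────╴ ╷ │
│↓│↑│       │↓│
│ ╵ │ ┌─────┤ │
│↳ ↑│ │     │↓│
│ ┌─┤ │ ┌───┘ │
│ │ │ │ │    ↓│
│ ╵ │ │ └───┐ │
│   │ │     │↓│
├───┘ └───┐ │ │
│         │ │↓│
│ ╶───────┘ │ │
│           │B│
└───────────┴─┘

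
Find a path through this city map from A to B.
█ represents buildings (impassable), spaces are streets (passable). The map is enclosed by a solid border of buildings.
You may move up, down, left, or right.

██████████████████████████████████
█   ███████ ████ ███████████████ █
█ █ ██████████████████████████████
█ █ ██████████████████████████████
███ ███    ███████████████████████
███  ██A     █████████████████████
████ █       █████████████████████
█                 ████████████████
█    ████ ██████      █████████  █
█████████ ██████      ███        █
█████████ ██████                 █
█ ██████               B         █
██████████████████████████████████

Finding the shortest path from A to B:
Movement: cardinal only
Path length: 22 steps
Directions: down → down → right → right → down → down → down → down → right → right → right → right → right → right → right → right → right → right → right → right → right → right

Solution:

██████████████████████████████████
█   ███████ ████ ███████████████ █
█ █ ██████████████████████████████
█ █ ██████████████████████████████
███ ███    ███████████████████████
███  ██A     █████████████████████
████ █ ↓     █████████████████████
█      ↳→↓        ████████████████
█    ████↓██████      █████████  █
█████████↓██████      ███        █
█████████↓██████                 █
█ ██████ ↳→→→→→→→→→→→→→B         █
██████████████████████████████████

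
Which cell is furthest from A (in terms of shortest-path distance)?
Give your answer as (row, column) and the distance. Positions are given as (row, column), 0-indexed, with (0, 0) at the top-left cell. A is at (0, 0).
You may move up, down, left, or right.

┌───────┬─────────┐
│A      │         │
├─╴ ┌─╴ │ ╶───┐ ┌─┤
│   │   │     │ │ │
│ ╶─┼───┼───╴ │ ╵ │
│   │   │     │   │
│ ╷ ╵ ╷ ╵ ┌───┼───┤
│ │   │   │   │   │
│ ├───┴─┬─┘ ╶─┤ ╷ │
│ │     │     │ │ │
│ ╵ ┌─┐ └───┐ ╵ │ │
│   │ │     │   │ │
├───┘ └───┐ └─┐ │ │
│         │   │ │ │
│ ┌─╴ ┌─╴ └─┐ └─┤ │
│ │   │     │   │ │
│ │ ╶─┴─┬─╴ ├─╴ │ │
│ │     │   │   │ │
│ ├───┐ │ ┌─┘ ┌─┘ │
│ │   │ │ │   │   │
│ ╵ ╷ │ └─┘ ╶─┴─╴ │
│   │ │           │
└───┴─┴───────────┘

Computing BFS distances from A to all cells:
Furthest cell: (10, 2)
Distance: 42 steps

Path from A to the furthest cell:

┌───────┬─────────┐
│A ↓    │         │
├─╴ ┌─╴ │ ╶───┐ ┌─┤
│↓ ↲│   │     │ │ │
│ ╶─┼───┼───╴ │ ╵ │
│↓  │   │     │   │
│ ╷ ╵ ╷ ╵ ┌───┼───┤
│↓│   │   │   │   │
│ ├───┴─┬─┘ ╶─┤ ╷ │
│↓│↱ → ↓│     │ │ │
│ ╵ ┌─┐ └───┐ ╵ │ │
│↳ ↑│ │↳ → ↓│   │ │
├───┘ └───┐ └─┐ │ │
│↓ ← ↰    │↳ ↓│ │ │
│ ┌─╴ ┌─╴ └─┐ └─┤ │
│↓│↱ ↑│     │↳ ↓│ │
│ │ ╶─┴─┬─╴ ├─╴ │ │
│↓│↑ ← ↰│   │↓ ↲│ │
│ ├───┐ │ ┌─┘ ┌─┘ │
│↓│↱ ↓│↑│ │↓ ↲│   │
│ ╵ ╷ │ └─┘ ╶─┴─╴ │
│↳ ↑│B│↑ ← ↲      │
└───┴─┴───────────┘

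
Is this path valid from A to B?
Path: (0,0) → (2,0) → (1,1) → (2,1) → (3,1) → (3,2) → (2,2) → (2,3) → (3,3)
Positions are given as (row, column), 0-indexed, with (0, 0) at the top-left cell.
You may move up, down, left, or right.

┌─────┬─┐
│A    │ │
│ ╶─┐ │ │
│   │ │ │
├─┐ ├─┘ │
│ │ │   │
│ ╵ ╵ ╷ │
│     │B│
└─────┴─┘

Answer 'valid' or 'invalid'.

Checking path validity:
Result: Invalid move at step 1: cannot move from (0, 0) to (2, 0).

invalid

Correct solution:

┌─────┬─┐
│A    │ │
│ ╶─┐ │ │
│↳ ↓│ │ │
├─┐ ├─┘ │
│ │↓│↱ ↓│
│ ╵ ╵ ╷ │
│  ↳ ↑│B│
└─────┴─┘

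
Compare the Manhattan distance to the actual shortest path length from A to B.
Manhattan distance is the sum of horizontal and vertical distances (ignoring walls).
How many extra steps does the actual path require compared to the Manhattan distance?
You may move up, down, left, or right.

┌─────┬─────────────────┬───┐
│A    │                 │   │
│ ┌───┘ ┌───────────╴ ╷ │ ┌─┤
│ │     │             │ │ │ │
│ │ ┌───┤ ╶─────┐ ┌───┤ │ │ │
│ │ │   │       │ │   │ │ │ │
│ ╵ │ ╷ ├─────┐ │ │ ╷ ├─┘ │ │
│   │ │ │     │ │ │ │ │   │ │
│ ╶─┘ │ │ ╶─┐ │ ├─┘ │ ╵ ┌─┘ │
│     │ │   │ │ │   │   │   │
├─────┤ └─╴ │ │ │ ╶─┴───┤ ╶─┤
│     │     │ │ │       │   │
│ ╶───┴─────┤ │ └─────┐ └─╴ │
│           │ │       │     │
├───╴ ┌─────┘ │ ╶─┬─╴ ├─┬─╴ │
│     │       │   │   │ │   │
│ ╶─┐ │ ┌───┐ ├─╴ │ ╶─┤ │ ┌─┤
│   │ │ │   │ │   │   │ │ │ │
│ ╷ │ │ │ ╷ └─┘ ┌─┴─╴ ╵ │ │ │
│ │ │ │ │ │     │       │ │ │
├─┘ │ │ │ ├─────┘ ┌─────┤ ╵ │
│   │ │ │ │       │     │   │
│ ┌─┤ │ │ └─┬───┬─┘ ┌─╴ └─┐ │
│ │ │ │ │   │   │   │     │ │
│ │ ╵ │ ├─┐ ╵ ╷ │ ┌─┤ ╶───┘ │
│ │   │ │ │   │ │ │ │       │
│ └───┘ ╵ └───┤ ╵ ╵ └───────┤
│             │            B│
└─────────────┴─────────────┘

Manhattan distance: |13 - 0| + |13 - 0| = 26
Actual path length: 56
Extra steps: 56 - 26 = 30

Solution:

┌─────┬─────────────────┬───┐
│A    │↱ → → → → → → ↓  │   │
│ ┌───┘ ┌───────────╴ ╷ │ ┌─┤
│↓│↱ → ↑│↓ ← ← ← ← ← ↲│ │ │ │
│ │ ┌───┤ ╶─────┐ ┌───┤ │ │ │
│↓│↑│   │↳ → → ↓│ │   │ │ │ │
│ ╵ │ ╷ ├─────┐ │ │ ╷ ├─┘ │ │
│↳ ↑│ │ │     │↓│ │ │ │   │ │
│ ╶─┘ │ │ ╶─┐ │ ├─┘ │ ╵ ┌─┘ │
│     │ │   │ │↓│   │   │   │
├─────┤ └─╴ │ │ │ ╶─┴───┤ ╶─┤
│     │     │ │↓│       │   │
│ ╶───┴─────┤ │ └─────┐ └─╴ │
│           │ │↓      │     │
├───╴ ┌─────┘ │ ╶─┬─╴ ├─┬─╴ │
│     │       │↳ ↓│   │ │   │
│ ╶─┐ │ ┌───┐ ├─╴ │ ╶─┤ │ ┌─┤
│   │ │ │↓ ↰│ │↓ ↲│   │ │ │ │
│ ╷ │ │ │ ╷ └─┘ ┌─┴─╴ ╵ │ │ │
│ │ │ │ │↓│↑ ← ↲│       │ │ │
├─┘ │ │ │ ├─────┘ ┌─────┤ ╵ │
│   │ │ │↓│       │     │   │
│ ┌─┤ │ │ └─┬───┬─┘ ┌─╴ └─┐ │
│ │ │ │ │↳ ↓│↱ ↓│   │     │ │
│ │ ╵ │ ├─┐ ╵ ╷ │ ┌─┤ ╶───┘ │
│ │   │ │ │↳ ↑│↓│ │ │       │
│ └───┘ ╵ └───┤ ╵ ╵ └───────┤
│             │↳ → → → → → B│
└─────────────┴─────────────┘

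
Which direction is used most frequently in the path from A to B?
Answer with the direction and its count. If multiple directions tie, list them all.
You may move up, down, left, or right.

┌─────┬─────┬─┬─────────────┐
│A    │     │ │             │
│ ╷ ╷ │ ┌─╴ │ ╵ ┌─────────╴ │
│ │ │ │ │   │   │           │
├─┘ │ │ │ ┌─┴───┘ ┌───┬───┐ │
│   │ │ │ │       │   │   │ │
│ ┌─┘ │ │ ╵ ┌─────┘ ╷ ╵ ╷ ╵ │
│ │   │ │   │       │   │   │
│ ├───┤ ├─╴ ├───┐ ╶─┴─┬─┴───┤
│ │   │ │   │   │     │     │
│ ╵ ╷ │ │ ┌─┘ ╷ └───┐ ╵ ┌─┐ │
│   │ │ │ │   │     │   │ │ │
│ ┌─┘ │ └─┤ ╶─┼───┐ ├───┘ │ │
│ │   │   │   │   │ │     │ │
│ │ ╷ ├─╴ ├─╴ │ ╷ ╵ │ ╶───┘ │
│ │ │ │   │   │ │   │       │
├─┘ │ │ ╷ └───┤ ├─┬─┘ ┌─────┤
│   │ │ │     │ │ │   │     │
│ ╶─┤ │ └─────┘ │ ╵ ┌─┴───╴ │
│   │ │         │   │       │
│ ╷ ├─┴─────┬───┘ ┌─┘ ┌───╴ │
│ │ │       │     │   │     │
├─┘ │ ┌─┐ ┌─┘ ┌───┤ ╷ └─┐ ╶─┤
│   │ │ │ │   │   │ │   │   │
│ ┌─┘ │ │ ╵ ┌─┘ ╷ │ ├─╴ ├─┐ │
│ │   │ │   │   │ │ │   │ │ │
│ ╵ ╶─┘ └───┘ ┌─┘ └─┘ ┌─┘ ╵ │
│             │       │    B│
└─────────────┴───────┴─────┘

Directions: right, down, down, left, down, down, down, right, up, right, down, down, left, down, down, left, down, right, down, down, left, down, down, right, right, right, right, right, right, up, right, up, right, down, down, right, right, up, right, up, left, up, up, right, right, right, down, left, down, right, down, down
Counts: {'right': 19, 'down': 20, 'left': 6, 'up': 7}
Most common: down (20 times)

Solution:

┌─────┬─────┬─┬─────────────┐
│A ↓  │     │ │             │
│ ╷ ╷ │ ┌─╴ │ ╵ ┌─────────╴ │
│ │↓│ │ │   │   │           │
├─┘ │ │ │ ┌─┴───┘ ┌───┬───┐ │
│↓ ↲│ │ │ │       │   │   │ │
│ ┌─┘ │ │ ╵ ┌─────┘ ╷ ╵ ╷ ╵ │
│↓│   │ │   │       │   │   │
│ ├───┤ ├─╴ ├───┐ ╶─┴─┬─┴───┤
│↓│↱ ↓│ │   │   │     │     │
│ ╵ ╷ │ │ ┌─┘ ╷ └───┐ ╵ ┌─┐ │
│↳ ↑│↓│ │ │   │     │   │ │ │
│ ┌─┘ │ └─┤ ╶─┼───┐ ├───┘ │ │
│ │↓ ↲│   │   │   │ │     │ │
│ │ ╷ ├─╴ ├─╴ │ ╷ ╵ │ ╶───┘ │
│ │↓│ │   │   │ │   │       │
├─┘ │ │ ╷ └───┤ ├─┬─┘ ┌─────┤
│↓ ↲│ │ │     │ │ │   │     │
│ ╶─┤ │ └─────┘ │ ╵ ┌─┴───╴ │
│↳ ↓│ │         │   │↱ → → ↓│
│ ╷ ├─┴─────┬───┘ ┌─┘ ┌───╴ │
│ │↓│       │     │  ↑│  ↓ ↲│
├─┘ │ ┌─┐ ┌─┘ ┌───┤ ╷ └─┐ ╶─┤
│↓ ↲│ │ │ │   │↱ ↓│ │↑ ↰│↳ ↓│
│ ┌─┘ │ │ ╵ ┌─┘ ╷ │ ├─╴ ├─┐ │
│↓│   │ │   │↱ ↑│↓│ │↱ ↑│ │↓│
│ ╵ ╶─┘ └───┘ ┌─┘ └─┘ ┌─┘ ╵ │
│↳ → → → → → ↑│  ↳ → ↑│    B│
└─────────────┴───────┴─────┘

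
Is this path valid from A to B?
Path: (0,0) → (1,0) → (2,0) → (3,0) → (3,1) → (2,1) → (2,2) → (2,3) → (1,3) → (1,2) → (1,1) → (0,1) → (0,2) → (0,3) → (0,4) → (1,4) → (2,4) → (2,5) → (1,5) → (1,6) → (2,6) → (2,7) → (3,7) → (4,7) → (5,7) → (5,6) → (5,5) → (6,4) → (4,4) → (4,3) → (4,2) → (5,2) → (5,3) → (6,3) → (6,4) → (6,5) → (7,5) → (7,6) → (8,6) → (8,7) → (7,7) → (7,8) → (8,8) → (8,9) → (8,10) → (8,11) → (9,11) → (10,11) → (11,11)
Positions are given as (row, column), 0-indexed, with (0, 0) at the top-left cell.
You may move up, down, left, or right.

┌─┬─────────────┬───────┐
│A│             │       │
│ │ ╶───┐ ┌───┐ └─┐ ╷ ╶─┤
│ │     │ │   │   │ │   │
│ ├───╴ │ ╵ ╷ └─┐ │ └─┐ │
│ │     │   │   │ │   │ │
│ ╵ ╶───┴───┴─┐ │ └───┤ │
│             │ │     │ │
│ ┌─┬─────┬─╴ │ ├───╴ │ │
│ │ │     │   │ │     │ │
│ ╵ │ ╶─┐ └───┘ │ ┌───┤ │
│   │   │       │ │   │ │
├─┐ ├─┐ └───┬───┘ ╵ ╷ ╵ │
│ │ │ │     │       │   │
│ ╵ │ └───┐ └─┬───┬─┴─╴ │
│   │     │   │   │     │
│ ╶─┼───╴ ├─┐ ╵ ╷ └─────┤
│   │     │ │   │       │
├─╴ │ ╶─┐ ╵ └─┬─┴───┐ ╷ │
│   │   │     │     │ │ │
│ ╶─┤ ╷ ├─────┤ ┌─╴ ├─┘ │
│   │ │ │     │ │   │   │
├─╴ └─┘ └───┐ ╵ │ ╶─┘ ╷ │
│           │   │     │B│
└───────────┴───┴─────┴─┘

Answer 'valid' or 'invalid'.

Checking path validity:
Result: Invalid move at step 27: cannot move from (5, 5) to (6, 4).

invalid

Correct solution:

┌─┬─────────────┬───────┐
│A│↱ → → ↓      │       │
│ │ ╶───┐ ┌───┐ └─┐ ╷ ╶─┤
│↓│↑ ← ↰│↓│↱ ↓│   │ │   │
│ ├───╴ │ ╵ ╷ └─┐ │ └─┐ │
│↓│↱ → ↑│↳ ↑│↳ ↓│ │   │ │
│ ╵ ╶───┴───┴─┐ │ └───┤ │
│↳ ↑          │↓│     │ │
│ ┌─┬─────┬─╴ │ ├───╴ │ │
│ │ │↓ ← ↰│   │↓│     │ │
│ ╵ │ ╶─┐ └───┘ │ ┌───┤ │
│   │↳ ↓│↑ ← ← ↲│ │   │ │
├─┐ ├─┐ └───┬───┘ ╵ ╷ ╵ │
│ │ │ │↳ → ↓│       │   │
│ ╵ │ └───┐ └─┬───┬─┴─╴ │
│   │     │↳ ↓│↱ ↓│     │
│ ╶─┼───╴ ├─┐ ╵ ╷ └─────┤
│   │     │ │↳ ↑│↳ → → ↓│
├─╴ │ ╶─┐ ╵ └─┬─┴───┐ ╷ │
│   │   │     │     │ │↓│
│ ╶─┤ ╷ ├─────┤ ┌─╴ ├─┘ │
│   │ │ │     │ │   │  ↓│
├─╴ └─┘ └───┐ ╵ │ ╶─┘ ╷ │
│           │   │     │B│
└───────────┴───┴─────┴─┘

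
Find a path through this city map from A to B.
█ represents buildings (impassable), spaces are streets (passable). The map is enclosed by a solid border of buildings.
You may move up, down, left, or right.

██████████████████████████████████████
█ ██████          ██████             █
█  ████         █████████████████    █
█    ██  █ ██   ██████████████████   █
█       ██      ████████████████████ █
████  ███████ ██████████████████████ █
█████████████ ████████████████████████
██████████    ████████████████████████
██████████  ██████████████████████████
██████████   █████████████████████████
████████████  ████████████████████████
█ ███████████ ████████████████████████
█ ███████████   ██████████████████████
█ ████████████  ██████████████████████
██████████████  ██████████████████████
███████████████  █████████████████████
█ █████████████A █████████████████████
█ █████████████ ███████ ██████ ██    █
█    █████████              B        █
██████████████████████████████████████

Finding the shortest path from A to B:
Movement: cardinal only
Path length: 15 steps
Directions: down → down → right → right → right → right → right → right → right → right → right → right → right → right → right

Solution:

██████████████████████████████████████
█ ██████          ██████             █
█  ████         █████████████████    █
█    ██  █ ██   ██████████████████   █
█       ██      ████████████████████ █
████  ███████ ██████████████████████ █
█████████████ ████████████████████████
██████████    ████████████████████████
██████████  ██████████████████████████
██████████   █████████████████████████
████████████  ████████████████████████
█ ███████████ ████████████████████████
█ ███████████   ██████████████████████
█ ████████████  ██████████████████████
██████████████  ██████████████████████
███████████████  █████████████████████
█ █████████████A █████████████████████
█ █████████████↓███████ ██████ ██    █
█    █████████ ↳→→→→→→→→→→→→B        █
██████████████████████████████████████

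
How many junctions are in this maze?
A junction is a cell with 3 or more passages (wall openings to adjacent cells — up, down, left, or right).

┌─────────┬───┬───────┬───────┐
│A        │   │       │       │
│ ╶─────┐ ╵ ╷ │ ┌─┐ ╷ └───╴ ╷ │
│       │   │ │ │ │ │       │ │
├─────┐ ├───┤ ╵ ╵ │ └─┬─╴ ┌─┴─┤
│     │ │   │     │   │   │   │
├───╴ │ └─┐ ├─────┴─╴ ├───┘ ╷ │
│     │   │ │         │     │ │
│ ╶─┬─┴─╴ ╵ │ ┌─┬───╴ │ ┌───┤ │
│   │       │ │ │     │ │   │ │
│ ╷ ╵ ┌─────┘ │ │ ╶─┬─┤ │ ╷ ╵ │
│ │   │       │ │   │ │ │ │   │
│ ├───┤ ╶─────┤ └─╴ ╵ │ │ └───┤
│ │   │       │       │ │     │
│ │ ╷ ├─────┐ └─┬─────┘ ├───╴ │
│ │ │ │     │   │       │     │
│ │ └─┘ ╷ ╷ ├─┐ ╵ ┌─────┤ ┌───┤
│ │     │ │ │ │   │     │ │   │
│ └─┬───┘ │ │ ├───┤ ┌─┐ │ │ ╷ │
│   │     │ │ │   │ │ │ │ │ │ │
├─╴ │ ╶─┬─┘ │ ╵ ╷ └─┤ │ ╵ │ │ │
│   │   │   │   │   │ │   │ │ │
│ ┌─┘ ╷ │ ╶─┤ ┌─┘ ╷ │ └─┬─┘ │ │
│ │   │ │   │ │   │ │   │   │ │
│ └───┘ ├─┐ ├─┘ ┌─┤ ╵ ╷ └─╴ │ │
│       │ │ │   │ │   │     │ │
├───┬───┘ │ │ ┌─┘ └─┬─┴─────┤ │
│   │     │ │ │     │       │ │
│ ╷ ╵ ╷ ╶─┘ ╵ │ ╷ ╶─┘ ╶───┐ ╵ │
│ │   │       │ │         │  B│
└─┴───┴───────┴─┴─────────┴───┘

Checking each cell for number of passages:

Junctions found (3+ passages):
  (0, 9): 3 passages
  (0, 13): 3 passages
  (1, 12): 3 passages
  (2, 7): 3 passages
  (3, 10): 3 passages
  (4, 0): 3 passages
  (4, 4): 3 passages
  (6, 9): 3 passages
  (7, 4): 3 passages
  (10, 2): 3 passages
  (10, 6): 3 passages
  (10, 8): 3 passages
  (11, 10): 3 passages
  (11, 13): 3 passages
  (13, 3): 3 passages
  (13, 8): 4 passages
  (14, 5): 3 passages
  (14, 10): 3 passages
Total junctions: 18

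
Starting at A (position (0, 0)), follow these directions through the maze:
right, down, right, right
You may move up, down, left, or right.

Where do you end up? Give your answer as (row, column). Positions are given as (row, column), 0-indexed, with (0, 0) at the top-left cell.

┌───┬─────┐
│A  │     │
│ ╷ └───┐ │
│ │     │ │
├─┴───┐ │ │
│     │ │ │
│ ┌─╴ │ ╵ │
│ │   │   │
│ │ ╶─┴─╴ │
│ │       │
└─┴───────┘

Following directions step by step:
Start: (0, 0)
  right: (0, 0) → (0, 1)
  down: (0, 1) → (1, 1)
  right: (1, 1) → (1, 2)
  right: (1, 2) → (1, 3)
Final position: (1, 3)

Path taken:

┌───┬─────┐
│A ↓│     │
│ ╷ └───┐ │
│ │↳ → B│ │
├─┴───┐ │ │
│     │ │ │
│ ┌─╴ │ ╵ │
│ │   │   │
│ │ ╶─┴─╴ │
│ │       │
└─┴───────┘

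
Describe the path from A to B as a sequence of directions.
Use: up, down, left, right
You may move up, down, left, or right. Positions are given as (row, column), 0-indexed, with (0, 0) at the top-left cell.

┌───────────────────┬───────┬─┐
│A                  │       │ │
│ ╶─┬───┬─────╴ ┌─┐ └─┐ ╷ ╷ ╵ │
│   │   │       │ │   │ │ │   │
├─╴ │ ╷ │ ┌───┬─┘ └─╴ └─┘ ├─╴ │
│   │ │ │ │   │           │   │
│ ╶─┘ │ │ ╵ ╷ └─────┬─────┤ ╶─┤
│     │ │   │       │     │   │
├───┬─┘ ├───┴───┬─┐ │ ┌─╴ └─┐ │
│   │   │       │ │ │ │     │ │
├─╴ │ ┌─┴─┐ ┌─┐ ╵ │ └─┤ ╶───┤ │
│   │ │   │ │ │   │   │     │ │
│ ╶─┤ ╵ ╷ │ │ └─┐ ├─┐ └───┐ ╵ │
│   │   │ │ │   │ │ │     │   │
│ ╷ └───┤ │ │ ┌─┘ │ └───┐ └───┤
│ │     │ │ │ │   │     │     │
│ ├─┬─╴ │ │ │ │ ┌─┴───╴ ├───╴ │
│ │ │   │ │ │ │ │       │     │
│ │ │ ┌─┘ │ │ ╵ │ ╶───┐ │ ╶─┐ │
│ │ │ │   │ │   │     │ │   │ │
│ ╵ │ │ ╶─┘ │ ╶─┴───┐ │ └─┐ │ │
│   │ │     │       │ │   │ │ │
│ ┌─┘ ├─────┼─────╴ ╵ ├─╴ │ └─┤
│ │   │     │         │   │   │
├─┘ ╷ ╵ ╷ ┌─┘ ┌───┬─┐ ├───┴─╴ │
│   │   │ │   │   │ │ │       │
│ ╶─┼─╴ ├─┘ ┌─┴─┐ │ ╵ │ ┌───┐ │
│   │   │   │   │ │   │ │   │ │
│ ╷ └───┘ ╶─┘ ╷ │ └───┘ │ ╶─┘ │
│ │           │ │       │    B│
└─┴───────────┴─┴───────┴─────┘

Finding the path and converting it to directions:
Path through cells: (0,0) → (0,1) → (0,2) → (0,3) → (0,4) → (0,5) → (0,6) → (0,7) → (1,7) → (1,6) → (1,5) → (1,4) → (2,4) → (3,4) → (3,5) → (2,5) → (2,6) → (3,6) → (3,7) → (3,8) → (3,9) → (4,9) → (5,9) → (5,10) → (6,10) → (6,11) → (6,12) → (7,12) → (7,13) → (7,14) → (8,14) → (8,13) → (8,12) → (9,12) → (9,13) → (10,13) → (11,13) → (11,14) → (12,14) → (13,14) → (14,14)
Directions: right, right, right, right, right, right, right, down, left, left, left, down, down, right, up, right, down, right, right, right, down, down, right, down, right, right, down, right, right, down, left, left, down, right, down, down, right, down, down, down

Solution:

┌───────────────────┬───────┬─┐
│A → → → → → → ↓    │       │ │
│ ╶─┬───┬─────╴ ┌─┐ └─┐ ╷ ╷ ╵ │
│   │   │↓ ← ← ↲│ │   │ │ │   │
├─╴ │ ╷ │ ┌───┬─┘ └─╴ └─┘ ├─╴ │
│   │ │ │↓│↱ ↓│           │   │
│ ╶─┘ │ │ ╵ ╷ └─────┬─────┤ ╶─┤
│     │ │↳ ↑│↳ → → ↓│     │   │
├───┬─┘ ├───┴───┬─┐ │ ┌─╴ └─┐ │
│   │   │       │ │↓│ │     │ │
├─╴ │ ┌─┴─┐ ┌─┐ ╵ │ └─┤ ╶───┤ │
│   │ │   │ │ │   │↳ ↓│     │ │
│ ╶─┤ ╵ ╷ │ │ └─┐ ├─┐ └───┐ ╵ │
│   │   │ │ │   │ │ │↳ → ↓│   │
│ ╷ └───┤ │ │ ┌─┘ │ └───┐ └───┤
│ │     │ │ │ │   │     │↳ → ↓│
│ ├─┬─╴ │ │ │ │ ┌─┴───╴ ├───╴ │
│ │ │   │ │ │ │ │       │↓ ← ↲│
│ │ │ ┌─┘ │ │ ╵ │ ╶───┐ │ ╶─┐ │
│ │ │ │   │ │   │     │ │↳ ↓│ │
│ ╵ │ │ ╶─┘ │ ╶─┴───┐ │ └─┐ │ │
│   │ │     │       │ │   │↓│ │
│ ┌─┘ ├─────┼─────╴ ╵ ├─╴ │ └─┤
│ │   │     │         │   │↳ ↓│
├─┘ ╷ ╵ ╷ ┌─┘ ┌───┬─┐ ├───┴─╴ │
│   │   │ │   │   │ │ │      ↓│
│ ╶─┼─╴ ├─┘ ┌─┴─┐ │ ╵ │ ┌───┐ │
│   │   │   │   │ │   │ │   │↓│
│ ╷ └───┘ ╶─┘ ╷ │ └───┘ │ ╶─┘ │
│ │           │ │       │    B│
└─┴───────────┴─┴───────┴─────┘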